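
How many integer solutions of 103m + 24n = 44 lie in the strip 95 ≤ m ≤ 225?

5

gcd(103, 24) = 1.
By Bézout, 103×(7) + 24×(-30) = 1.
Particular solution: (20, -84).
General solution: m = 20 + 24t, n = -84 - 103t for integer t.
95 ≤ 20 + 24t ≤ 225 gives t ∈ [4, 8], which is 5 values.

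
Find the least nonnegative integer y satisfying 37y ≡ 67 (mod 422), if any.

401

gcd(422, 37):
  422 = 11*37 + 15
  37 = 2*15 + 7
  15 = 2*7 + 1
  7 = 7*1
so gcd(422, 37) = 1.
1 divides 67, so solutions exist.
Back-substitute for Bézout coefficients:
  1 = 15 - 2*7
  ... = 37*(-57) + 422*(5)
So 37*(-57) ≡ 1 (mod 422); multiply by 67: y ≡ -3819 (mod 422).
Smallest nonnegative: y = -3819 mod 422 = 401.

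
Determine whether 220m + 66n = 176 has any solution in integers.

yes

gcd(220, 66) = 22.
22 divides 176, so integer solutions exist.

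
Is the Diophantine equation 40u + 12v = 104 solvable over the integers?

yes

gcd(40, 12) = 4  (40 = 3×12 + 4, 12 = 3×4).
4 divides 104, so integer solutions exist.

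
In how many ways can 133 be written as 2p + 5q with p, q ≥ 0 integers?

gcd(5, 2) = 1  (5 = 2×2 + 1, 2 = 2×1).
Back-substituting, 2×(-2) + 5×(1) = 1.
Scale by 133: one solution is (-266, 133). Reduce p mod 5: (4, 25).
General: p = 4 + 5t, q = 25 - 2t.
p ≥ 0 ⇒ t ≥ 0; q ≥ 0 ⇒ t ≤ 12. So t ∈ [0, 12]: 13 solutions.

13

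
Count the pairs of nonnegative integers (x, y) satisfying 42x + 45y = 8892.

14

gcd(45, 42) = 3.
By Bézout, 42*(-1) + 45*(1) = 3.
One solution: (6, 192).
General: x = 6 + 15t, y = 192 - 14t.
x ≥ 0 ⇒ t ≥ 0; y ≥ 0 ⇒ t ≤ 13. So t ∈ [0, 13]: 14 solutions.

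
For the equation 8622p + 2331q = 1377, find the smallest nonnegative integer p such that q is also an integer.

8

gcd(8622, 2331) = 9.
9 divides 1377, so solutions exist.
By Bézout, 8622·(83) + 2331·(-307) = 9.
Scale by 1377/9 = 153: (p₀, q₀) = (12699, -46971).
General solution: p = 12699 + 259t, q = -46971 - 958t for integer t.
p ≥ 0: smallest is 12699 mod 259 = 8 (at t = -49), with q = -29.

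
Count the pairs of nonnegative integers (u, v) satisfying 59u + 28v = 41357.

gcd(59, 28):
  59 = 2×28 + 3
  28 = 9×3 + 1
  3 = 3×1
so gcd(59, 28) = 1.
Back-substitute for Bézout coefficients:
  1 = 28 - 9×3
  ... = 59×(-9) + 28×(19)
Scale by 41357: one solution is (-372213, 785783). Reduce u mod 28: (19, 1437).
General: u = 19 + 28t, v = 1437 - 59t.
u ≥ 0 ⇒ t ≥ 0; v ≥ 0 ⇒ t ≤ 24. So t ∈ [0, 24]: 25 solutions.

25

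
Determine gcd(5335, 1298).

gcd(5335, 1298) = 11  (5335 = 4*1298 + 143, 1298 = 9*143 + 11, 143 = 13*11).

11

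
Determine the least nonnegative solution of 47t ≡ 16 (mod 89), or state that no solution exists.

42

gcd(89, 47) = 1.
1 divides 16, so solutions exist.
By Bézout, 47×(36) + 89×(-19) = 1.
So 47×(36) ≡ 1 (mod 89); multiply by 16: t ≡ 576 (mod 89).
Smallest nonnegative: t = 576 mod 89 = 42.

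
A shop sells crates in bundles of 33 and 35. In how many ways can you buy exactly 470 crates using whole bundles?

Need nonnegative integers with 33j + 35k = 470.
gcd(33, 35) = 1, and 33·(17) + 35·(-16) = 1.
So (j₀, k₀) = (7990, -7520); general j = 7990 + 35t, k = -7520 - 33t.
j ≥ 0 ⇒ t ≥ -228; k ≥ 0 ⇒ t ≤ -228. That's 1 value of t.

1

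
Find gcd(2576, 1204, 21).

7

gcd(2576, 1204) = 28  (2576 = 2×1204 + 168, 1204 = 7×168 + 28, 168 = 6×28).
gcd(28, 21) = 7.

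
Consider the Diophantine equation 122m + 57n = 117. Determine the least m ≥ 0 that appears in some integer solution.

gcd(122, 57) = 1.
1 divides 117, so solutions exist.
By Bézout, 122*(-7) + 57*(15) = 1.
Scale by 117/1 = 117: (m₀, n₀) = (-819, 1755).
General solution: m = -819 + 57t, n = 1755 - 122t for integer t.
m ≥ 0: smallest is -819 mod 57 = 36 (at t = 15), with n = -75.

36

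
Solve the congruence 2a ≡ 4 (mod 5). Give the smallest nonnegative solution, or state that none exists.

gcd(5, 2) = 1  (5 = 2×2 + 1, 2 = 2×1).
1 divides 4, so solutions exist.
Back-substituting, 2×(-2) + 5×(1) = 1.
So 2×(-2) ≡ 1 (mod 5); multiply by 4: a ≡ -8 (mod 5).
Smallest nonnegative: a = -8 mod 5 = 2.

2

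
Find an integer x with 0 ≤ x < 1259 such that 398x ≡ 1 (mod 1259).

1104

gcd(1259, 398):
  1259 = 3·398 + 65
  398 = 6·65 + 8
  65 = 8·8 + 1
  8 = 8·1
so gcd(1259, 398) = 1.
Back-substitute for Bézout coefficients:
  1 = 65 - 8·8
  ... = 398·(-155) + 1259·(49)
So 398·-155 ≡ 1 (mod 1259), and -155 mod 1259 = 1104.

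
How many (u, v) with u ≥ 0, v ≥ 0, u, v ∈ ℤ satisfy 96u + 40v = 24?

gcd(96, 40) = 8.
By Bézout, 96×(-2) + 40×(5) = 8.
One solution: (4, -9).
General: u = 4 + 5t, v = -9 - 12t.
u ≥ 0 ⇒ t ≥ 0; v ≥ 0 ⇒ t ≤ -1. So t ∈ [0, -1]: 0 solutions.

0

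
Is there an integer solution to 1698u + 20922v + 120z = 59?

no

gcd(20922, 1698) = 6.
gcd(6, 120) = 6.
6 does not divide 59 (remainder 5), so no integer solutions.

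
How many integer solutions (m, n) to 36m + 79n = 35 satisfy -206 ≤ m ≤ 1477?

gcd(79, 36) = 1  (79 = 2*36 + 7, 36 = 5*7 + 1, 7 = 7*1).
Back-substituting, 36*(11) + 79*(-5) = 1.
Scale by 35: particular solution (385, -175); reduce m mod 79: (69, -31).
General solution: m = 69 + 79t, n = -31 - 36t for integer t.
-206 ≤ 69 + 79t ≤ 1477 gives t ∈ [-3, 17], which is 21 values.

21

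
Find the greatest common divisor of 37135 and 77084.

7

gcd(77084, 37135):
  77084 = 2*37135 + 2814
  37135 = 13*2814 + 553
  2814 = 5*553 + 49
  553 = 11*49 + 14
  49 = 3*14 + 7
  14 = 2*7
so gcd(77084, 37135) = 7.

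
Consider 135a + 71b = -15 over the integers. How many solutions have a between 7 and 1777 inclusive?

gcd(135, 71):
  135 = 1·71 + 64
  71 = 1·64 + 7
  64 = 9·7 + 1
  7 = 7·1
so gcd(135, 71) = 1.
Back-substitute for Bézout coefficients:
  1 = 64 - 9·7
  ... = 135·(10) + 71·(-19)
Scale by -15: particular solution (-150, 285); reduce a mod 71: (63, -120).
General solution: a = 63 + 71t, b = -120 - 135t for integer t.
7 ≤ 63 + 71t ≤ 1777 gives t ∈ [0, 24], which is 25 values.

25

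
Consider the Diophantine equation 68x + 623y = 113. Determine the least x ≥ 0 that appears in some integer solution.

gcd(623, 68):
  623 = 9×68 + 11
  68 = 6×11 + 2
  11 = 5×2 + 1
  2 = 2×1
so gcd(623, 68) = 1.
1 divides 113, so solutions exist.
Back-substitute for Bézout coefficients:
  1 = 11 - 5×2
  ... = 68×(-284) + 623×(31)
Scale by 113/1 = 113: (x₀, y₀) = (-32092, 3503).
General solution: x = -32092 + 623t, y = 3503 - 68t for integer t.
x ≥ 0: smallest is -32092 mod 623 = 304 (at t = 52), with y = -33.

304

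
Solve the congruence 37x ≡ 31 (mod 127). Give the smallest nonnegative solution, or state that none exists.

18

gcd(127, 37):
  127 = 3*37 + 16
  37 = 2*16 + 5
  16 = 3*5 + 1
  5 = 5*1
so gcd(127, 37) = 1.
1 divides 31, so solutions exist.
Back-substitute for Bézout coefficients:
  1 = 16 - 3*5
  ... = 37*(-24) + 127*(7)
So 37*(-24) ≡ 1 (mod 127); multiply by 31: x ≡ -744 (mod 127).
Smallest nonnegative: x = -744 mod 127 = 18.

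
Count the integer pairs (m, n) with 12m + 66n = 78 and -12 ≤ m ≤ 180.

gcd(66, 12) = 6.
By Bézout, 12*(-5) + 66*(1) = 6.
Particular solution: (1, 1).
General solution: m = 1 + 11t, n = 1 - 2t for integer t.
-12 ≤ 1 + 11t ≤ 180 gives t ∈ [-1, 16], which is 18 values.

18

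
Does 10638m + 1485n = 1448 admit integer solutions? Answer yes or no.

no

gcd(10638, 1485):
  10638 = 7×1485 + 243
  1485 = 6×243 + 27
  243 = 9×27
so gcd(10638, 1485) = 27.
27 does not divide 1448 (remainder 17), so no integer solutions.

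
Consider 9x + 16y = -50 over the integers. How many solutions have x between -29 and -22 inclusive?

0

gcd(16, 9):
  16 = 1*9 + 7
  9 = 1*7 + 2
  7 = 3*2 + 1
  2 = 2*1
so gcd(16, 9) = 1.
Back-substitute for Bézout coefficients:
  1 = 7 - 3*2
  ... = 9*(-7) + 16*(4)
Scale by -50: particular solution (350, -200); reduce x mod 16: (14, -11).
General solution: x = 14 + 16t, y = -11 - 9t for integer t.
-29 ≤ 14 + 16t ≤ -22 gives t ∈ [-2, -3], which is 0 values.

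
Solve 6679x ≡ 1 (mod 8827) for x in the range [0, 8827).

gcd(8827, 6679) = 1.
By Bézout, 6679×(-2141) + 8827×(1620) = 1.
So 6679×-2141 ≡ 1 (mod 8827), and -2141 mod 8827 = 6686.

6686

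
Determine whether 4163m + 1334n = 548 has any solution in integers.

no

gcd(4163, 1334) = 23  (4163 = 3×1334 + 161, 1334 = 8×161 + 46, 161 = 3×46 + 23, 46 = 2×23).
23 does not divide 548 (remainder 19), so no integer solutions.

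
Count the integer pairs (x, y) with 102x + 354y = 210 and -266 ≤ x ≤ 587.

gcd(354, 102):
  354 = 3×102 + 48
  102 = 2×48 + 6
  48 = 8×6
so gcd(354, 102) = 6.
Back-substitute for Bézout coefficients:
  6 = 102 - 2×48
  ... = 102×(7) + 354×(-2)
Scale by 35: particular solution (245, -70); reduce x mod 59: (9, -2).
General solution: x = 9 + 59t, y = -2 - 17t for integer t.
-266 ≤ 9 + 59t ≤ 587 gives t ∈ [-4, 9], which is 14 values.

14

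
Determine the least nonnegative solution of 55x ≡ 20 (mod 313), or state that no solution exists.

gcd(313, 55) = 1.
1 divides 20, so solutions exist.
By Bézout, 55*(74) + 313*(-13) = 1.
So 55*(74) ≡ 1 (mod 313); multiply by 20: x ≡ 1480 (mod 313).
Smallest nonnegative: x = 1480 mod 313 = 228.

228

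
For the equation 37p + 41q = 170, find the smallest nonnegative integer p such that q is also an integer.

gcd(41, 37):
  41 = 1·37 + 4
  37 = 9·4 + 1
  4 = 4·1
so gcd(41, 37) = 1.
1 divides 170, so solutions exist.
Back-substitute for Bézout coefficients:
  1 = 37 - 9·4
  ... = 37·(10) + 41·(-9)
Scale by 170/1 = 170: (p₀, q₀) = (1700, -1530).
General solution: p = 1700 + 41t, q = -1530 - 37t for integer t.
p ≥ 0: smallest is 1700 mod 41 = 19 (at t = -41), with q = -13.

19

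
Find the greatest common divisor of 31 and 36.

1

gcd(36, 31):
  36 = 1*31 + 5
  31 = 6*5 + 1
  5 = 5*1
so gcd(36, 31) = 1.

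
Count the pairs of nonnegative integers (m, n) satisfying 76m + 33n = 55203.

gcd(76, 33) = 1.
By Bézout, 76×(10) + 33×(-23) = 1.
One solution: (6, 1659).
General: m = 6 + 33t, n = 1659 - 76t.
m ≥ 0 ⇒ t ≥ 0; n ≥ 0 ⇒ t ≤ 21. So t ∈ [0, 21]: 22 solutions.

22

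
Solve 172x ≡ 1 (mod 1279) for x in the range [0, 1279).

989

gcd(1279, 172) = 1  (1279 = 7·172 + 75, 172 = 2·75 + 22, 75 = 3·22 + 9, 22 = 2·9 + 4, 9 = 2·4 + 1, 4 = 4·1).
Back-substituting, 172·(-290) + 1279·(39) = 1.
So 172·-290 ≡ 1 (mod 1279), and -290 mod 1279 = 989.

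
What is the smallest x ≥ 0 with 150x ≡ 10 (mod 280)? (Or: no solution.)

15

gcd(280, 150) = 10.
10 divides 10, so solutions exist.
By Bézout, 150·(-13) + 280·(7) = 10.
So 150·(-13) ≡ 10 (mod 280); multiply by 1: x ≡ -13 (mod 28).
Smallest nonnegative: x = -13 mod 28 = 15.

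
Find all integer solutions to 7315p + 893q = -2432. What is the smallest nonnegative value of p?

gcd(7315, 893) = 19.
19 divides -2432, so solutions exist.
By Bézout, 7315·(21) + 893·(-172) = 19.
Scale by -2432/19 = -128: (p₀, q₀) = (-2688, 22016).
General solution: p = -2688 + 47t, q = 22016 - 385t for integer t.
p ≥ 0: smallest is -2688 mod 47 = 38 (at t = 58), with q = -314.

38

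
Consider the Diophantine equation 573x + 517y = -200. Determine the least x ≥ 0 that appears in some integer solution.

218

gcd(573, 517):
  573 = 1×517 + 56
  517 = 9×56 + 13
  56 = 4×13 + 4
  13 = 3×4 + 1
  4 = 4×1
so gcd(573, 517) = 1.
1 divides -200, so solutions exist.
Back-substitute for Bézout coefficients:
  1 = 13 - 3×4
  ... = 573×(-120) + 517×(133)
Scale by -200/1 = -200: (x₀, y₀) = (24000, -26600).
General solution: x = 24000 + 517t, y = -26600 - 573t for integer t.
x ≥ 0: smallest is 24000 mod 517 = 218 (at t = -46), with y = -242.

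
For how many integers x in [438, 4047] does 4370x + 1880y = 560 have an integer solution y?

gcd(4370, 1880):
  4370 = 2·1880 + 610
  1880 = 3·610 + 50
  610 = 12·50 + 10
  50 = 5·10
so gcd(4370, 1880) = 10.
Back-substitute for Bézout coefficients:
  10 = 610 - 12·50
  ... = 4370·(37) + 1880·(-86)
Scale by 56: particular solution (2072, -4816); reduce x mod 188: (4, -9).
General solution: x = 4 + 188t, y = -9 - 437t for integer t.
438 ≤ 4 + 188t ≤ 4047 gives t ∈ [3, 21], which is 19 values.

19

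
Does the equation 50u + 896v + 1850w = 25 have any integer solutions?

no

gcd(896, 50) = 2.
gcd(2, 1850) = 2.
2 does not divide 25 (remainder 1), so no integer solutions.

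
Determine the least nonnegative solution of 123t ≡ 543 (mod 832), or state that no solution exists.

45

gcd(832, 123) = 1.
1 divides 543, so solutions exist.
By Bézout, 123×(115) + 832×(-17) = 1.
So 123×(115) ≡ 1 (mod 832); multiply by 543: t ≡ 62445 (mod 832).
Smallest nonnegative: t = 62445 mod 832 = 45.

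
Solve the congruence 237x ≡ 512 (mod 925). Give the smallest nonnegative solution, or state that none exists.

451

gcd(925, 237):
  925 = 3*237 + 214
  237 = 1*214 + 23
  214 = 9*23 + 7
  23 = 3*7 + 2
  7 = 3*2 + 1
  2 = 2*1
so gcd(925, 237) = 1.
1 divides 512, so solutions exist.
Back-substitute for Bézout coefficients:
  1 = 7 - 3*2
  ... = 237*(-402) + 925*(103)
So 237*(-402) ≡ 1 (mod 925); multiply by 512: x ≡ -205824 (mod 925).
Smallest nonnegative: x = -205824 mod 925 = 451.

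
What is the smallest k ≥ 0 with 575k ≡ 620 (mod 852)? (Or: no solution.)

616

gcd(852, 575):
  852 = 1·575 + 277
  575 = 2·277 + 21
  277 = 13·21 + 4
  21 = 5·4 + 1
  4 = 4·1
so gcd(852, 575) = 1.
1 divides 620, so solutions exist.
Back-substitute for Bézout coefficients:
  1 = 21 - 5·4
  ... = 575·(203) + 852·(-137)
So 575·(203) ≡ 1 (mod 852); multiply by 620: k ≡ 125860 (mod 852).
Smallest nonnegative: k = 125860 mod 852 = 616.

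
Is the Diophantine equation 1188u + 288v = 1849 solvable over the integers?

no

gcd(1188, 288) = 36.
36 does not divide 1849 (remainder 13), so no integer solutions.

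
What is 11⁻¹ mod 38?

gcd(38, 11) = 1.
By Bézout, 11×(7) + 38×(-2) = 1.
So 11×7 ≡ 1 (mod 38), and 7 mod 38 = 7.

7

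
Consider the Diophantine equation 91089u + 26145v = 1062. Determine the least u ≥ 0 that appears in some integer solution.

gcd(91089, 26145) = 9  (91089 = 3*26145 + 12654, 26145 = 2*12654 + 837, 12654 = 15*837 + 99, 837 = 8*99 + 45, 99 = 2*45 + 9, 45 = 5*9).
9 divides 1062, so solutions exist.
Back-substituting, 91089*(531) + 26145*(-1850) = 9.
Scale by 1062/9 = 118: (u₀, v₀) = (62658, -218300).
General solution: u = 62658 + 2905t, v = -218300 - 10121t for integer t.
u ≥ 0: smallest is 62658 mod 2905 = 1653 (at t = -21), with v = -5759.

1653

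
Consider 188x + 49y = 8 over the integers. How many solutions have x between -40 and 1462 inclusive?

gcd(188, 49) = 1.
By Bézout, 188·(6) + 49·(-23) = 1.
Particular solution: (48, -184).
General solution: x = 48 + 49t, y = -184 - 188t for integer t.
-40 ≤ 48 + 49t ≤ 1462 gives t ∈ [-1, 28], which is 30 values.

30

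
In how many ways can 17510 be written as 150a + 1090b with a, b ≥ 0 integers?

1

gcd(1090, 150) = 10.
By Bézout, 150·(-29) + 1090·(4) = 10.
One solution: (15, 14).
General: a = 15 + 109t, b = 14 - 15t.
a ≥ 0 ⇒ t ≥ 0; b ≥ 0 ⇒ t ≤ 0. So t ∈ [0, 0]: 1 solution.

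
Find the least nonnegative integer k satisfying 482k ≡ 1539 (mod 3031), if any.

1569

gcd(3031, 482) = 1.
1 divides 1539, so solutions exist.
By Bézout, 482·(-1352) + 3031·(215) = 1.
So 482·(-1352) ≡ 1 (mod 3031); multiply by 1539: k ≡ -2080728 (mod 3031).
Smallest nonnegative: k = -2080728 mod 3031 = 1569.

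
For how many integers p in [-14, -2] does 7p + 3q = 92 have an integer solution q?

gcd(7, 3):
  7 = 2*3 + 1
  3 = 3*1
so gcd(7, 3) = 1.
Back-substitute for Bézout coefficients:
  1 = 7 - 2*3
  ... = 7*(1) + 3*(-2)
Scale by 92: particular solution (92, -184); reduce p mod 3: (2, 26).
General solution: p = 2 + 3t, q = 26 - 7t for integer t.
-14 ≤ 2 + 3t ≤ -2 gives t ∈ [-5, -2], which is 4 values.

4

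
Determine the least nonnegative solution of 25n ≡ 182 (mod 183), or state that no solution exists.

161

gcd(183, 25) = 1.
1 divides 182, so solutions exist.
By Bézout, 25×(22) + 183×(-3) = 1.
So 25×(22) ≡ 1 (mod 183); multiply by 182: n ≡ 4004 (mod 183).
Smallest nonnegative: n = 4004 mod 183 = 161.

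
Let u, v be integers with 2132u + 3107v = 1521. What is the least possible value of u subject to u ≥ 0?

8

gcd(3107, 2132):
  3107 = 1·2132 + 975
  2132 = 2·975 + 182
  975 = 5·182 + 65
  182 = 2·65 + 52
  65 = 1·52 + 13
  52 = 4·13
so gcd(3107, 2132) = 13.
13 divides 1521, so solutions exist.
Back-substitute for Bézout coefficients:
  13 = 65 - 1·52
  ... = 2132·(-51) + 3107·(35)
Scale by 1521/13 = 117: (u₀, v₀) = (-5967, 4095).
General solution: u = -5967 + 239t, v = 4095 - 164t for integer t.
u ≥ 0: smallest is -5967 mod 239 = 8 (at t = 25), with v = -5.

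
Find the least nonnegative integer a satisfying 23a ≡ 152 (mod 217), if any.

167

gcd(217, 23):
  217 = 9*23 + 10
  23 = 2*10 + 3
  10 = 3*3 + 1
  3 = 3*1
so gcd(217, 23) = 1.
1 divides 152, so solutions exist.
Back-substitute for Bézout coefficients:
  1 = 10 - 3*3
  ... = 23*(-66) + 217*(7)
So 23*(-66) ≡ 1 (mod 217); multiply by 152: a ≡ -10032 (mod 217).
Smallest nonnegative: a = -10032 mod 217 = 167.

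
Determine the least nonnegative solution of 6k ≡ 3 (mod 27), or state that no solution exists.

5

gcd(27, 6):
  27 = 4×6 + 3
  6 = 2×3
so gcd(27, 6) = 3.
3 divides 3, so solutions exist.
Back-substitute for Bézout coefficients:
  3 = 27 - 4×6
  ... = 6×(-4) + 27×(1)
So 6×(-4) ≡ 3 (mod 27); multiply by 1: k ≡ -4 (mod 9).
Smallest nonnegative: k = -4 mod 9 = 5.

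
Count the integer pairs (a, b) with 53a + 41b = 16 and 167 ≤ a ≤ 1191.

gcd(53, 41) = 1  (53 = 1*41 + 12, 41 = 3*12 + 5, 12 = 2*5 + 2, 5 = 2*2 + 1, 2 = 2*1).
Back-substituting, 53*(-17) + 41*(22) = 1.
Scale by 16: particular solution (-272, 352); reduce a mod 41: (15, -19).
General solution: a = 15 + 41t, b = -19 - 53t for integer t.
167 ≤ 15 + 41t ≤ 1191 gives t ∈ [4, 28], which is 25 values.

25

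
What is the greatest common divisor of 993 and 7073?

gcd(7073, 993):
  7073 = 7·993 + 122
  993 = 8·122 + 17
  122 = 7·17 + 3
  17 = 5·3 + 2
  3 = 1·2 + 1
  2 = 2·1
so gcd(7073, 993) = 1.

1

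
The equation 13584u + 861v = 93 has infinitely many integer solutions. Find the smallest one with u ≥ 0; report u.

gcd(13584, 861) = 3.
3 divides 93, so solutions exist.
By Bézout, 13584·(139) + 861·(-2193) = 3.
Scale by 93/3 = 31: (u₀, v₀) = (4309, -67983).
General solution: u = 4309 + 287t, v = -67983 - 4528t for integer t.
u ≥ 0: smallest is 4309 mod 287 = 4 (at t = -15), with v = -63.

4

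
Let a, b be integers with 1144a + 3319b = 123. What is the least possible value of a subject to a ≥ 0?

2353

gcd(3319, 1144):
  3319 = 2×1144 + 1031
  1144 = 1×1031 + 113
  1031 = 9×113 + 14
  113 = 8×14 + 1
  14 = 14×1
so gcd(3319, 1144) = 1.
1 divides 123, so solutions exist.
Back-substitute for Bézout coefficients:
  1 = 113 - 8×14
  ... = 1144×(235) + 3319×(-81)
Scale by 123/1 = 123: (a₀, b₀) = (28905, -9963).
General solution: a = 28905 + 3319t, b = -9963 - 1144t for integer t.
a ≥ 0: smallest is 28905 mod 3319 = 2353 (at t = -8), with b = -811.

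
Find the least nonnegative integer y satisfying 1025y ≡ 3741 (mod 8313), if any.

gcd(8313, 1025):
  8313 = 8*1025 + 113
  1025 = 9*113 + 8
  113 = 14*8 + 1
  8 = 8*1
so gcd(8313, 1025) = 1.
1 divides 3741, so solutions exist.
Back-substitute for Bézout coefficients:
  1 = 113 - 14*8
  ... = 1025*(-1030) + 8313*(127)
So 1025*(-1030) ≡ 1 (mod 8313); multiply by 3741: y ≡ -3853230 (mod 8313).
Smallest nonnegative: y = -3853230 mod 8313 = 4002.

4002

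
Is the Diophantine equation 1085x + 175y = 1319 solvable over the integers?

gcd(1085, 175) = 35  (1085 = 6·175 + 35, 175 = 5·35).
35 does not divide 1319 (remainder 24), so no integer solutions.

no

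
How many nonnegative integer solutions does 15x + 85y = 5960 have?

gcd(85, 15) = 5  (85 = 5×15 + 10, 15 = 1×10 + 5, 10 = 2×5).
Back-substituting, 15×(6) + 85×(-1) = 5.
Scale by 1192: one solution is (7152, -1192). Reduce x mod 17: (12, 68).
General: x = 12 + 17t, y = 68 - 3t.
x ≥ 0 ⇒ t ≥ 0; y ≥ 0 ⇒ t ≤ 22. So t ∈ [0, 22]: 23 solutions.

23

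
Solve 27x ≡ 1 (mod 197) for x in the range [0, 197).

73

gcd(197, 27) = 1  (197 = 7×27 + 8, 27 = 3×8 + 3, 8 = 2×3 + 2, 3 = 1×2 + 1, 2 = 2×1).
Back-substituting, 27×(73) + 197×(-10) = 1.
So 27×73 ≡ 1 (mod 197), and 73 mod 197 = 73.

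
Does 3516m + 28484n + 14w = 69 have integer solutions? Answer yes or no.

no

gcd(28484, 3516) = 4  (28484 = 8*3516 + 356, 3516 = 9*356 + 312, 356 = 1*312 + 44, 312 = 7*44 + 4, 44 = 11*4).
gcd(4, 14) = 2.
2 does not divide 69 (remainder 1), so no integer solutions.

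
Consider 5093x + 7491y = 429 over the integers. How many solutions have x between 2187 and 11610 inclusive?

14

gcd(7491, 5093) = 11.
By Bézout, 5093*(328) + 7491*(-223) = 11.
Particular solution: (534, -363).
General solution: x = 534 + 681t, y = -363 - 463t for integer t.
2187 ≤ 534 + 681t ≤ 11610 gives t ∈ [3, 16], which is 14 values.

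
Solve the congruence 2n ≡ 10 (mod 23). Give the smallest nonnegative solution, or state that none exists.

5

gcd(23, 2) = 1.
1 divides 10, so solutions exist.
By Bézout, 2*(-11) + 23*(1) = 1.
So 2*(-11) ≡ 1 (mod 23); multiply by 10: n ≡ -110 (mod 23).
Smallest nonnegative: n = -110 mod 23 = 5.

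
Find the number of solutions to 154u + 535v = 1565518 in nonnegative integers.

19

gcd(535, 154) = 1.
By Bézout, 154·(-66) + 535·(19) = 1.
One solution: (362, 2822).
General: u = 362 + 535t, v = 2822 - 154t.
u ≥ 0 ⇒ t ≥ 0; v ≥ 0 ⇒ t ≤ 18. So t ∈ [0, 18]: 19 solutions.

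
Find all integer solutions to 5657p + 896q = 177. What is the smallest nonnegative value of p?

345

gcd(5657, 896) = 1.
1 divides 177, so solutions exist.
By Bézout, 5657·(169) + 896·(-1067) = 1.
Scale by 177/1 = 177: (p₀, q₀) = (29913, -188859).
General solution: p = 29913 + 896t, q = -188859 - 5657t for integer t.
p ≥ 0: smallest is 29913 mod 896 = 345 (at t = -33), with q = -2178.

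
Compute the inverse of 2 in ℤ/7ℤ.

gcd(7, 2):
  7 = 3×2 + 1
  2 = 2×1
so gcd(7, 2) = 1.
Back-substitute for Bézout coefficients:
  1 = 7 - 3×2
  ... = 2×(-3) + 7×(1)
So 2×-3 ≡ 1 (mod 7), and -3 mod 7 = 4.

4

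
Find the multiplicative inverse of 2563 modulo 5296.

gcd(5296, 2563) = 1  (5296 = 2×2563 + 170, 2563 = 15×170 + 13, 170 = 13×13 + 1, 13 = 13×1).
Back-substituting, 2563×(-405) + 5296×(196) = 1.
So 2563×-405 ≡ 1 (mod 5296), and -405 mod 5296 = 4891.

4891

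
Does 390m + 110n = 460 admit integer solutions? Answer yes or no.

gcd(390, 110) = 10  (390 = 3×110 + 60, 110 = 1×60 + 50, 60 = 1×50 + 10, 50 = 5×10).
10 divides 460, so integer solutions exist.

yes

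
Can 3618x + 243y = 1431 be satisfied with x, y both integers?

gcd(3618, 243):
  3618 = 14×243 + 216
  243 = 1×216 + 27
  216 = 8×27
so gcd(3618, 243) = 27.
27 divides 1431, so integer solutions exist.

yes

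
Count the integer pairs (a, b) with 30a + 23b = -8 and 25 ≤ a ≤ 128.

gcd(30, 23) = 1  (30 = 1·23 + 7, 23 = 3·7 + 2, 7 = 3·2 + 1, 2 = 2·1).
Back-substituting, 30·(10) + 23·(-13) = 1.
Scale by -8: particular solution (-80, 104); reduce a mod 23: (12, -16).
General solution: a = 12 + 23t, b = -16 - 30t for integer t.
25 ≤ 12 + 23t ≤ 128 gives t ∈ [1, 5], which is 5 values.

5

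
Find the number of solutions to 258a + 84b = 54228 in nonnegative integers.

gcd(258, 84) = 6  (258 = 3×84 + 6, 84 = 14×6).
Back-substituting, 258×(1) + 84×(-3) = 6.
Scale by 9038: one solution is (9038, -27114). Reduce a mod 14: (8, 621).
General: a = 8 + 14t, b = 621 - 43t.
a ≥ 0 ⇒ t ≥ 0; b ≥ 0 ⇒ t ≤ 14. So t ∈ [0, 14]: 15 solutions.

15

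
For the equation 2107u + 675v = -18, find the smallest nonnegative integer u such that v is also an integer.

gcd(2107, 675):
  2107 = 3×675 + 82
  675 = 8×82 + 19
  82 = 4×19 + 6
  19 = 3×6 + 1
  6 = 6×1
so gcd(2107, 675) = 1.
1 divides -18, so solutions exist.
Back-substitute for Bézout coefficients:
  1 = 19 - 3×6
  ... = 2107×(-107) + 675×(334)
Scale by -18/1 = -18: (u₀, v₀) = (1926, -6012).
General solution: u = 1926 + 675t, v = -6012 - 2107t for integer t.
u ≥ 0: smallest is 1926 mod 675 = 576 (at t = -2), with v = -1798.

576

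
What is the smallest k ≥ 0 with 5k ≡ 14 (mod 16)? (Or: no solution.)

gcd(16, 5):
  16 = 3×5 + 1
  5 = 5×1
so gcd(16, 5) = 1.
1 divides 14, so solutions exist.
Back-substitute for Bézout coefficients:
  1 = 16 - 3×5
  ... = 5×(-3) + 16×(1)
So 5×(-3) ≡ 1 (mod 16); multiply by 14: k ≡ -42 (mod 16).
Smallest nonnegative: k = -42 mod 16 = 6.

6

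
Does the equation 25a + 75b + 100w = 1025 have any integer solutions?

gcd(75, 25) = 25  (75 = 3*25).
gcd(25, 100) = 25.
25 divides 1025, so integer solutions exist.

yes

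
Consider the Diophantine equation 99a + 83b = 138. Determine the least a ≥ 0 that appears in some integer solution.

19

gcd(99, 83):
  99 = 1×83 + 16
  83 = 5×16 + 3
  16 = 5×3 + 1
  3 = 3×1
so gcd(99, 83) = 1.
1 divides 138, so solutions exist.
Back-substitute for Bézout coefficients:
  1 = 16 - 5×3
  ... = 99×(26) + 83×(-31)
Scale by 138/1 = 138: (a₀, b₀) = (3588, -4278).
General solution: a = 3588 + 83t, b = -4278 - 99t for integer t.
a ≥ 0: smallest is 3588 mod 83 = 19 (at t = -43), with b = -21.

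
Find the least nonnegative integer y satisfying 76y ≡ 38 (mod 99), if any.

gcd(99, 76):
  99 = 1×76 + 23
  76 = 3×23 + 7
  23 = 3×7 + 2
  7 = 3×2 + 1
  2 = 2×1
so gcd(99, 76) = 1.
1 divides 38, so solutions exist.
Back-substitute for Bézout coefficients:
  1 = 7 - 3×2
  ... = 76×(43) + 99×(-33)
So 76×(43) ≡ 1 (mod 99); multiply by 38: y ≡ 1634 (mod 99).
Smallest nonnegative: y = 1634 mod 99 = 50.

50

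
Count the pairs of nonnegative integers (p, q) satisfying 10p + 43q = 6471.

gcd(43, 10) = 1.
By Bézout, 10×(13) + 43×(-3) = 1.
One solution: (15, 147).
General: p = 15 + 43t, q = 147 - 10t.
p ≥ 0 ⇒ t ≥ 0; q ≥ 0 ⇒ t ≤ 14. So t ∈ [0, 14]: 15 solutions.

15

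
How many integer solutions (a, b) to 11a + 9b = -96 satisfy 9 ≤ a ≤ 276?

30

gcd(11, 9) = 1.
By Bézout, 11*(-4) + 9*(5) = 1.
Particular solution: (6, -18).
General solution: a = 6 + 9t, b = -18 - 11t for integer t.
9 ≤ 6 + 9t ≤ 276 gives t ∈ [1, 30], which is 30 values.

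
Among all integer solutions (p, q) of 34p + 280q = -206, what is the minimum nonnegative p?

gcd(280, 34) = 2  (280 = 8*34 + 8, 34 = 4*8 + 2, 8 = 4*2).
2 divides -206, so solutions exist.
Back-substituting, 34*(33) + 280*(-4) = 2.
Scale by -206/2 = -103: (p₀, q₀) = (-3399, 412).
General solution: p = -3399 + 140t, q = 412 - 17t for integer t.
p ≥ 0: smallest is -3399 mod 140 = 101 (at t = 25), with q = -13.

101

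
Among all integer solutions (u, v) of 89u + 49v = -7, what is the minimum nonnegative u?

gcd(89, 49) = 1.
1 divides -7, so solutions exist.
By Bézout, 89·(-11) + 49·(20) = 1.
Scale by -7/1 = -7: (u₀, v₀) = (77, -140).
General solution: u = 77 + 49t, v = -140 - 89t for integer t.
u ≥ 0: smallest is 77 mod 49 = 28 (at t = -1), with v = -51.

28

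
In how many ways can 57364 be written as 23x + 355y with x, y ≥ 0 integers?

gcd(355, 23):
  355 = 15×23 + 10
  23 = 2×10 + 3
  10 = 3×3 + 1
  3 = 3×1
so gcd(355, 23) = 1.
Back-substitute for Bézout coefficients:
  1 = 10 - 3×3
  ... = 23×(-108) + 355×(7)
Scale by 57364: one solution is (-6195312, 401548). Reduce x mod 355: (148, 152).
General: x = 148 + 355t, y = 152 - 23t.
x ≥ 0 ⇒ t ≥ 0; y ≥ 0 ⇒ t ≤ 6. So t ∈ [0, 6]: 7 solutions.

7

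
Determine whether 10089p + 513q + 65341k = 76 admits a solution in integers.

gcd(10089, 513) = 171  (10089 = 19*513 + 342, 513 = 1*342 + 171, 342 = 2*171).
gcd(171, 65341) = 19.
19 divides 76, so integer solutions exist.

yes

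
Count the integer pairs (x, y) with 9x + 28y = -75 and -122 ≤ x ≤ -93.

1

gcd(28, 9) = 1  (28 = 3*9 + 1, 9 = 9*1).
Back-substituting, 9*(-3) + 28*(1) = 1.
Scale by -75: particular solution (225, -75); reduce x mod 28: (1, -3).
General solution: x = 1 + 28t, y = -3 - 9t for integer t.
-122 ≤ 1 + 28t ≤ -93 gives t ∈ [-4, -4], which is 1 value.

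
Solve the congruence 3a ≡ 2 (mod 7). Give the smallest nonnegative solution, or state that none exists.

gcd(7, 3) = 1  (7 = 2×3 + 1, 3 = 3×1).
1 divides 2, so solutions exist.
Back-substituting, 3×(-2) + 7×(1) = 1.
So 3×(-2) ≡ 1 (mod 7); multiply by 2: a ≡ -4 (mod 7).
Smallest nonnegative: a = -4 mod 7 = 3.

3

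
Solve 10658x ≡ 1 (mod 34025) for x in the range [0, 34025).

29297

gcd(34025, 10658) = 1.
By Bézout, 10658×(-4728) + 34025×(1481) = 1.
So 10658×-4728 ≡ 1 (mod 34025), and -4728 mod 34025 = 29297.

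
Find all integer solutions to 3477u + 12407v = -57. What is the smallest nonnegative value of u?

gcd(12407, 3477):
  12407 = 3*3477 + 1976
  3477 = 1*1976 + 1501
  1976 = 1*1501 + 475
  1501 = 3*475 + 76
  475 = 6*76 + 19
  76 = 4*19
so gcd(12407, 3477) = 19.
19 divides -57, so solutions exist.
Back-substitute for Bézout coefficients:
  19 = 475 - 6*76
  ... = 3477*(-157) + 12407*(44)
Scale by -57/19 = -3: (u₀, v₀) = (471, -132).
General solution: u = 471 + 653t, v = -132 - 183t for integer t.
u ≥ 0: smallest is 471 mod 653 = 471 (at t = 0), with v = -132.

471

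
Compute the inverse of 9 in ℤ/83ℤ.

gcd(83, 9) = 1  (83 = 9×9 + 2, 9 = 4×2 + 1, 2 = 2×1).
Back-substituting, 9×(37) + 83×(-4) = 1.
So 9×37 ≡ 1 (mod 83), and 37 mod 83 = 37.

37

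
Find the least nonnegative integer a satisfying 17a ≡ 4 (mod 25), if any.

12

gcd(25, 17) = 1  (25 = 1×17 + 8, 17 = 2×8 + 1, 8 = 8×1).
1 divides 4, so solutions exist.
Back-substituting, 17×(3) + 25×(-2) = 1.
So 17×(3) ≡ 1 (mod 25); multiply by 4: a ≡ 12 (mod 25).
Smallest nonnegative: a = 12 mod 25 = 12.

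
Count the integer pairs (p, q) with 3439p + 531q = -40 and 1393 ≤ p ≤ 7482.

12

gcd(3439, 531):
  3439 = 6·531 + 253
  531 = 2·253 + 25
  253 = 10·25 + 3
  25 = 8·3 + 1
  3 = 3·1
so gcd(3439, 531) = 1.
Back-substitute for Bézout coefficients:
  1 = 25 - 8·3
  ... = 3439·(-170) + 531·(1101)
Scale by -40: particular solution (6800, -44040); reduce p mod 531: (428, -2772).
General solution: p = 428 + 531t, q = -2772 - 3439t for integer t.
1393 ≤ 428 + 531t ≤ 7482 gives t ∈ [2, 13], which is 12 values.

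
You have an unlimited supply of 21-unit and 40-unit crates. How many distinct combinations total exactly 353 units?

1

Need nonnegative integers with 21j + 40k = 353.
gcd(21, 40) = 1, and 21·(-19) + 40·(10) = 1.
So (j₀, k₀) = (-6707, 3530); general j = -6707 + 40t, k = 3530 - 21t.
j ≥ 0 ⇒ t ≥ 168; k ≥ 0 ⇒ t ≤ 168. That's 1 value of t.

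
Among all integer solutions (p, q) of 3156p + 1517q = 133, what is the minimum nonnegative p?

gcd(3156, 1517):
  3156 = 2·1517 + 122
  1517 = 12·122 + 53
  122 = 2·53 + 16
  53 = 3·16 + 5
  16 = 3·5 + 1
  5 = 5·1
so gcd(3156, 1517) = 1.
1 divides 133, so solutions exist.
Back-substitute for Bézout coefficients:
  1 = 16 - 3·5
  ... = 3156·(286) + 1517·(-595)
Scale by 133/1 = 133: (p₀, q₀) = (38038, -79135).
General solution: p = 38038 + 1517t, q = -79135 - 3156t for integer t.
p ≥ 0: smallest is 38038 mod 1517 = 113 (at t = -25), with q = -235.

113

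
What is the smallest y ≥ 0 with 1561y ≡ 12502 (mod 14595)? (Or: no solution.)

382

gcd(14595, 1561) = 7  (14595 = 9*1561 + 546, 1561 = 2*546 + 469, 546 = 1*469 + 77, 469 = 6*77 + 7, 77 = 11*7).
7 divides 12502, so solutions exist.
Back-substituting, 1561*(187) + 14595*(-20) = 7.
So 1561*(187) ≡ 7 (mod 14595); multiply by 1786: y ≡ 333982 (mod 2085).
Smallest nonnegative: y = 333982 mod 2085 = 382.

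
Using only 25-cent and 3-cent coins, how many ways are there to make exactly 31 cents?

Need nonnegative integers with 25j + 3k = 31.
gcd(25, 3) = 1, and 25·(1) + 3·(-8) = 1.
So (j₀, k₀) = (31, -248); general j = 31 + 3t, k = -248 - 25t.
j ≥ 0 ⇒ t ≥ -10; k ≥ 0 ⇒ t ≤ -10. That's 1 value of t.

1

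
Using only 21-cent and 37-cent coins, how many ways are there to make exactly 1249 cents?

Need nonnegative integers with 21j + 37k = 1249.
gcd(21, 37) = 1, and 21·(-7) + 37·(4) = 1.
So (j₀, k₀) = (-8743, 4996); general j = -8743 + 37t, k = 4996 - 21t.
j ≥ 0 ⇒ t ≥ 237; k ≥ 0 ⇒ t ≤ 237. That's 1 value of t.

1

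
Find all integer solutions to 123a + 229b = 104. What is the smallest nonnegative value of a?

120

gcd(229, 123):
  229 = 1·123 + 106
  123 = 1·106 + 17
  106 = 6·17 + 4
  17 = 4·4 + 1
  4 = 4·1
so gcd(229, 123) = 1.
1 divides 104, so solutions exist.
Back-substitute for Bézout coefficients:
  1 = 17 - 4·4
  ... = 123·(54) + 229·(-29)
Scale by 104/1 = 104: (a₀, b₀) = (5616, -3016).
General solution: a = 5616 + 229t, b = -3016 - 123t for integer t.
a ≥ 0: smallest is 5616 mod 229 = 120 (at t = -24), with b = -64.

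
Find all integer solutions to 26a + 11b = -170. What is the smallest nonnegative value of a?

7

gcd(26, 11) = 1  (26 = 2×11 + 4, 11 = 2×4 + 3, 4 = 1×3 + 1, 3 = 3×1).
1 divides -170, so solutions exist.
Back-substituting, 26×(3) + 11×(-7) = 1.
Scale by -170/1 = -170: (a₀, b₀) = (-510, 1190).
General solution: a = -510 + 11t, b = 1190 - 26t for integer t.
a ≥ 0: smallest is -510 mod 11 = 7 (at t = 47), with b = -32.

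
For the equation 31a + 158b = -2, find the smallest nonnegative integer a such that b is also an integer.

56

gcd(158, 31) = 1  (158 = 5*31 + 3, 31 = 10*3 + 1, 3 = 3*1).
1 divides -2, so solutions exist.
Back-substituting, 31*(51) + 158*(-10) = 1.
Scale by -2/1 = -2: (a₀, b₀) = (-102, 20).
General solution: a = -102 + 158t, b = 20 - 31t for integer t.
a ≥ 0: smallest is -102 mod 158 = 56 (at t = 1), with b = -11.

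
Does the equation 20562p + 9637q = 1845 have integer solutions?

gcd(20562, 9637) = 23.
23 does not divide 1845 (remainder 5), so no integer solutions.

no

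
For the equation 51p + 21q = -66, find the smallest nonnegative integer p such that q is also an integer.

2

gcd(51, 21) = 3  (51 = 2*21 + 9, 21 = 2*9 + 3, 9 = 3*3).
3 divides -66, so solutions exist.
Back-substituting, 51*(-2) + 21*(5) = 3.
Scale by -66/3 = -22: (p₀, q₀) = (44, -110).
General solution: p = 44 + 7t, q = -110 - 17t for integer t.
p ≥ 0: smallest is 44 mod 7 = 2 (at t = -6), with q = -8.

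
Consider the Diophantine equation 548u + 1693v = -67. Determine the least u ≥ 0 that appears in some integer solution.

gcd(1693, 548) = 1.
1 divides -67, so solutions exist.
By Bézout, 548·(380) + 1693·(-123) = 1.
Scale by -67/1 = -67: (u₀, v₀) = (-25460, 8241).
General solution: u = -25460 + 1693t, v = 8241 - 548t for integer t.
u ≥ 0: smallest is -25460 mod 1693 = 1628 (at t = 16), with v = -527.

1628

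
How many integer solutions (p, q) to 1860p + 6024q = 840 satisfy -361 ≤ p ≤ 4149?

gcd(6024, 1860) = 12  (6024 = 3·1860 + 444, 1860 = 4·444 + 84, 444 = 5·84 + 24, 84 = 3·24 + 12, 24 = 2·12).
Back-substituting, 1860·(217) + 6024·(-67) = 12.
Scale by 70: particular solution (15190, -4690); reduce p mod 502: (130, -40).
General solution: p = 130 + 502t, q = -40 - 155t for integer t.
-361 ≤ 130 + 502t ≤ 4149 gives t ∈ [0, 8], which is 9 values.

9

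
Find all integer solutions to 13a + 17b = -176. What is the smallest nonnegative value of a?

gcd(17, 13):
  17 = 1*13 + 4
  13 = 3*4 + 1
  4 = 4*1
so gcd(17, 13) = 1.
1 divides -176, so solutions exist.
Back-substitute for Bézout coefficients:
  1 = 13 - 3*4
  ... = 13*(4) + 17*(-3)
Scale by -176/1 = -176: (a₀, b₀) = (-704, 528).
General solution: a = -704 + 17t, b = 528 - 13t for integer t.
a ≥ 0: smallest is -704 mod 17 = 10 (at t = 42), with b = -18.

10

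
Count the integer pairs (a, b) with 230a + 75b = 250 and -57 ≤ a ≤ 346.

gcd(230, 75) = 5.
By Bézout, 230×(1) + 75×(-3) = 5.
Particular solution: (5, -12).
General solution: a = 5 + 15t, b = -12 - 46t for integer t.
-57 ≤ 5 + 15t ≤ 346 gives t ∈ [-4, 22], which is 27 values.

27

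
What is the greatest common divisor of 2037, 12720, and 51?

3

gcd(12720, 2037) = 3  (12720 = 6×2037 + 498, 2037 = 4×498 + 45, 498 = 11×45 + 3, 45 = 15×3).
gcd(3, 51) = 3.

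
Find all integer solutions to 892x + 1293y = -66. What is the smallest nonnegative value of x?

gcd(1293, 892):
  1293 = 1*892 + 401
  892 = 2*401 + 90
  401 = 4*90 + 41
  90 = 2*41 + 8
  41 = 5*8 + 1
  8 = 8*1
so gcd(1293, 892) = 1.
1 divides -66, so solutions exist.
Back-substitute for Bézout coefficients:
  1 = 41 - 5*8
  ... = 892*(-158) + 1293*(109)
Scale by -66/1 = -66: (x₀, y₀) = (10428, -7194).
General solution: x = 10428 + 1293t, y = -7194 - 892t for integer t.
x ≥ 0: smallest is 10428 mod 1293 = 84 (at t = -8), with y = -58.

84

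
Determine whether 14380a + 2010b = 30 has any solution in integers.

gcd(14380, 2010) = 10  (14380 = 7·2010 + 310, 2010 = 6·310 + 150, 310 = 2·150 + 10, 150 = 15·10).
10 divides 30, so integer solutions exist.

yes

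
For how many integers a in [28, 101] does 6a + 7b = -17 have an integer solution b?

11

gcd(7, 6) = 1  (7 = 1*6 + 1, 6 = 6*1).
Back-substituting, 6*(-1) + 7*(1) = 1.
Scale by -17: particular solution (17, -17); reduce a mod 7: (3, -5).
General solution: a = 3 + 7t, b = -5 - 6t for integer t.
28 ≤ 3 + 7t ≤ 101 gives t ∈ [4, 14], which is 11 values.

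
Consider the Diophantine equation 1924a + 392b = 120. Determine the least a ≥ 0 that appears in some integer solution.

62

gcd(1924, 392):
  1924 = 4×392 + 356
  392 = 1×356 + 36
  356 = 9×36 + 32
  36 = 1×32 + 4
  32 = 8×4
so gcd(1924, 392) = 4.
4 divides 120, so solutions exist.
Back-substitute for Bézout coefficients:
  4 = 36 - 1×32
  ... = 1924×(-11) + 392×(54)
Scale by 120/4 = 30: (a₀, b₀) = (-330, 1620).
General solution: a = -330 + 98t, b = 1620 - 481t for integer t.
a ≥ 0: smallest is -330 mod 98 = 62 (at t = 4), with b = -304.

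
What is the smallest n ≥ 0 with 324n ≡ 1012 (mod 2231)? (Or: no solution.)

gcd(2231, 324) = 1  (2231 = 6·324 + 287, 324 = 1·287 + 37, 287 = 7·37 + 28, 37 = 1·28 + 9, 28 = 3·9 + 1, 9 = 9·1).
1 divides 1012, so solutions exist.
Back-substituting, 324·(-241) + 2231·(35) = 1.
So 324·(-241) ≡ 1 (mod 2231); multiply by 1012: n ≡ -243892 (mod 2231).
Smallest nonnegative: n = -243892 mod 2231 = 1518.

1518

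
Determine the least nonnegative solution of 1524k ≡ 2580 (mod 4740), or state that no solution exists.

95

gcd(4740, 1524) = 12.
12 divides 2580, so solutions exist.
By Bézout, 1524*(28) + 4740*(-9) = 12.
So 1524*(28) ≡ 12 (mod 4740); multiply by 215: k ≡ 6020 (mod 395).
Smallest nonnegative: k = 6020 mod 395 = 95.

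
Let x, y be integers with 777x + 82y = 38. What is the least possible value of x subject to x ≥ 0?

gcd(777, 82) = 1  (777 = 9×82 + 39, 82 = 2×39 + 4, 39 = 9×4 + 3, 4 = 1×3 + 1, 3 = 3×1).
1 divides 38, so solutions exist.
Back-substituting, 777×(-21) + 82×(199) = 1.
Scale by 38/1 = 38: (x₀, y₀) = (-798, 7562).
General solution: x = -798 + 82t, y = 7562 - 777t for integer t.
x ≥ 0: smallest is -798 mod 82 = 22 (at t = 10), with y = -208.

22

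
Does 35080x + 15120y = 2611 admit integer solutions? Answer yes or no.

no

gcd(35080, 15120) = 40  (35080 = 2*15120 + 4840, 15120 = 3*4840 + 600, 4840 = 8*600 + 40, 600 = 15*40).
40 does not divide 2611 (remainder 11), so no integer solutions.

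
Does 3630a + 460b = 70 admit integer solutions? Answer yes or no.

gcd(3630, 460) = 10  (3630 = 7*460 + 410, 460 = 1*410 + 50, 410 = 8*50 + 10, 50 = 5*10).
10 divides 70, so integer solutions exist.

yes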